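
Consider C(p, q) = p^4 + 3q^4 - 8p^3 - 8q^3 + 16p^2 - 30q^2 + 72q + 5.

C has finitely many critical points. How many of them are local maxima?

1

C separates as a function of p plus a function of q, so ∇C=0 decouples.
∂C/∂p = 4p(p - 4)(p - 2) = 0 at p ∈ {0, 2, 4}; ∂C/∂q = 12(q - 3)(q - 1)(q + 2) = 0 at q ∈ {-2, 1, 3}.
The Hessian is diagonal: diag(C_pp, C_qq). Second derivatives: C_pp(0)=32, C_pp(2)=-16, C_pp(4)=32; C_qq(-2)=180, C_qq(1)=-72, C_qq(3)=120.
Local maxima occur where both diagonal entries negative: (2, 1). Count: 1.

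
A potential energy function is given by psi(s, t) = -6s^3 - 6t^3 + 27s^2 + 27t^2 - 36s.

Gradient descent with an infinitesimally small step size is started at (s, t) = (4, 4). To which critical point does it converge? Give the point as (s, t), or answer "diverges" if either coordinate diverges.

psi is separable, so gradient descent decouples: s follows -∂psi/∂s, t follows -∂psi/∂t.
∂psi/∂s = -18(s - 2)(s - 1); at s=4 this is -108, so s increases.
∂psi/∂t = -18t(t - 3); at t=4 this is -72, so t increases.
The s-coordinate has no critical point in that direction and runs off to infinity.

diverges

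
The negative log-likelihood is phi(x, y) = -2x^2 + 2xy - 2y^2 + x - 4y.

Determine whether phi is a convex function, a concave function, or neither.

concave

phi is quadratic, so its Hessian is the constant matrix H = [[-4, 2], [2, -4]].
det(H) = 12, tr(H) = -8.
det(H) > 0 and tr(H) < 0, so H is negative definite everywhere: concave.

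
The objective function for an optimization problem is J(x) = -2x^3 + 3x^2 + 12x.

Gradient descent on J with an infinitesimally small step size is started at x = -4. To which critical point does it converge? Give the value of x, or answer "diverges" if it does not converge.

J'(x) = -6(x - 2)(x + 1), so J'(-4) = -108.
Gradient descent moves in the -J' direction, i.e. x is increasing.
The nearest critical point in that direction is x = -1, where J'' = 18 > 0 (a local minimum). The iterate converges there.

-1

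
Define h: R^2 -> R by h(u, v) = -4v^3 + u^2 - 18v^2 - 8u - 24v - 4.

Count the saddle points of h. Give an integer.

1

h separates as a function of u plus a function of v, so ∇h=0 decouples.
∂h/∂u = 2(u - 4) = 0 at u ∈ {4}; ∂h/∂v = -12(v + 1)(v + 2) = 0 at v ∈ {-2, -1}.
The Hessian is diagonal: diag(h_uu, h_vv). Second derivatives: h_uu(4)=2; h_vv(-2)=12, h_vv(-1)=-12.
Saddle points occur where the two diagonal entries have opposite signs: (4, -1). Count: 1.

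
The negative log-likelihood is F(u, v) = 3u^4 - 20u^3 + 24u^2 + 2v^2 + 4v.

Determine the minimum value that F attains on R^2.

-130

F(u,v) separates as P(u) + Q(v), so its minimum is min P + min Q.
P'(u) = 12u(u - 4)(u - 1) vanishes at u ∈ {0, 1, 4}; Q'(v) = 4v + 4 vanishes at v ∈ {-1}.
Local minima of P (where P''>0): P(0)=0, P(4)=-128. Local minima of Q: Q(-1)=-2.
So the global minimum of F is P(4) + Q(-1) = -128 − 2 = -130, attained at (4, -1).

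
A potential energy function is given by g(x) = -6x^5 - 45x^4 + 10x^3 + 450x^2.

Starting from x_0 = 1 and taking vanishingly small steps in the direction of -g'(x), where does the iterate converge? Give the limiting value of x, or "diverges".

0

g'(x) = -30x(x - 2)(x + 3)(x + 5), so g'(1) = 720.
Gradient descent moves in the -g' direction, i.e. x is decreasing.
The nearest critical point in that direction is x = 0, where g'' = 900 > 0 (a local minimum). The iterate converges there.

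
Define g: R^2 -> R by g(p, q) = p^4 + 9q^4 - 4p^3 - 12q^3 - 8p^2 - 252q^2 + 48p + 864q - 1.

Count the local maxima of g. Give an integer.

1

g separates as a function of p plus a function of q, so ∇g=0 decouples.
∂g/∂p = 4(p - 3)(p - 2)(p + 2) = 0 at p ∈ {-2, 2, 3}; ∂g/∂q = 36(q - 3)(q - 2)(q + 4) = 0 at q ∈ {-4, 2, 3}.
The Hessian is diagonal: diag(g_pp, g_qq). Second derivatives: g_pp(-2)=80, g_pp(2)=-16, g_pp(3)=20; g_qq(-4)=1512, g_qq(2)=-216, g_qq(3)=252.
Local maxima occur where both diagonal entries negative: (2, 2). Count: 1.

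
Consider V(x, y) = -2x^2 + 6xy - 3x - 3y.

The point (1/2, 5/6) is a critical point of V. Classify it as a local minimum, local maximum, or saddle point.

saddle point

The Hessian of V is constant: H = [[-4, 6], [6, 0]].
det(H) = (-4)·0 − 6² = -36.
Since det(H) < 0, H is indefinite and the critical point is a saddle point.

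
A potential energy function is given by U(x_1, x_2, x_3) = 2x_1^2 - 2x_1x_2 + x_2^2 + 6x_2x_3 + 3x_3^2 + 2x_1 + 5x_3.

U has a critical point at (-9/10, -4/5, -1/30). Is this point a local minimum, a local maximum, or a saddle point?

saddle point

The Hessian is constant: H = [[4, -2, 0], [-2, 2, 6], [0, 6, 6]].
Leading principal minors: Δ₁ = 4, Δ₂ = 4, Δ₃ = -120.
The minors fit neither the all-positive nor the alternating-sign pattern, so H is indefinite: a saddle point.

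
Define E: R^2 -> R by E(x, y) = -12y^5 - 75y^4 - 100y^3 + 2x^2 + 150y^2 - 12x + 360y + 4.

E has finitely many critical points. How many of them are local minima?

2

E separates as a function of x plus a function of y, so ∇E=0 decouples.
∂E/∂x = 4(x - 3) = 0 at x ∈ {3}; ∂E/∂y = -60(y - 1)(y + 1)(y + 2)(y + 3) = 0 at y ∈ {-3, -2, -1, 1}.
The Hessian is diagonal: diag(E_xx, E_yy). Second derivatives: E_xx(3)=4; E_yy(-3)=480, E_yy(-2)=-180, E_yy(-1)=240, E_yy(1)=-1440.
Local minima occur where both diagonal entries positive: (3, -3), (3, -1). Count: 2.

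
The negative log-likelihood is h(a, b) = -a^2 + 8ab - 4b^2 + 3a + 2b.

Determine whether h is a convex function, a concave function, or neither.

neither

h is quadratic, so its Hessian is the constant matrix H = [[-2, 8], [8, -8]].
det(H) = -48, tr(H) = -10.
det(H) < 0, so H is indefinite: neither convex nor concave.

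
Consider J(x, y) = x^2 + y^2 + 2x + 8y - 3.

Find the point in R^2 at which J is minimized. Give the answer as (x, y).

J(x,y) separates as P(x) + Q(y) − 3, so its minimum is min P + min Q − 3.
P'(x) = 2x + 2 vanishes at x ∈ {-1}; Q'(y) = 2y + 8 vanishes at y ∈ {-4}.
Local minima of P (where P''>0): P(-1)=-1. Local minima of Q: Q(-4)=-16.
So the global minimum of J is P(-1) + Q(-4) − 3 = -1 − 16 − 3 = -20, attained at (-1, -4).

(-1, -4)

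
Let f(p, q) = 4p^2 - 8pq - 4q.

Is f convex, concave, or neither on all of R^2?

f is quadratic, so its Hessian is the constant matrix H = [[8, -8], [-8, 0]].
det(H) = -64, tr(H) = 8.
det(H) < 0, so H is indefinite: neither convex nor concave.

neither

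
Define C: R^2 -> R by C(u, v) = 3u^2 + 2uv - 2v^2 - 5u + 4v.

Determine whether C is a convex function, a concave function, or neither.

C is quadratic, so its Hessian is the constant matrix H = [[6, 2], [2, -4]].
det(H) = -28, tr(H) = 2.
det(H) < 0, so H is indefinite: neither convex nor concave.

neither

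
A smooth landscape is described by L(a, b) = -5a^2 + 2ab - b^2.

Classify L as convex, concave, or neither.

concave

L is quadratic, so its Hessian is the constant matrix H = [[-10, 2], [2, -2]].
det(H) = 16, tr(H) = -12.
det(H) > 0 and tr(H) < 0, so H is negative definite everywhere: concave.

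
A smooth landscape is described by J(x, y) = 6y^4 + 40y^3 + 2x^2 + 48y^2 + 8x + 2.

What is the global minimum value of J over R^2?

J(x,y) separates as P(x) + Q(y) + 2, so its minimum is min P + min Q + 2.
P'(x) = 4x + 8 vanishes at x ∈ {-2}; Q'(y) = 24y(y + 1)(y + 4) vanishes at y ∈ {-4, -1, 0}.
Local minima of P (where P''>0): P(-2)=-8. Local minima of Q: Q(-4)=-256, Q(0)=0.
So the global minimum of J is P(-2) + Q(-4) + 2 = -8 − 256 + 2 = -262, attained at (-2, -4).

-262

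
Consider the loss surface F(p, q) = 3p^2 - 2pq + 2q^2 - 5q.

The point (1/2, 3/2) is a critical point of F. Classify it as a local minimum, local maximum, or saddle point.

The Hessian of F is constant: H = [[6, -2], [-2, 4]].
det(H) = 6·4 − (-2)² = 20.
det(H) > 0 and tr(H) = 10 > 0, so H is positive definite and the point is a local minimum.

local minimum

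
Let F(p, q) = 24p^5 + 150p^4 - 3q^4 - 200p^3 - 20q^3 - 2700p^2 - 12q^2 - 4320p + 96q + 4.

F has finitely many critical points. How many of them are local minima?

2

F separates as a function of p plus a function of q, so ∇F=0 decouples.
∂F/∂p = 120(p - 3)(p + 1)(p + 3)(p + 4) = 0 at p ∈ {-4, -3, -1, 3}; ∂F/∂q = -12(q - 1)(q + 2)(q + 4) = 0 at q ∈ {-4, -2, 1}.
The Hessian is diagonal: diag(F_pp, F_qq). Second derivatives: F_pp(-4)=-2520, F_pp(-3)=1440, F_pp(-1)=-2880, F_pp(3)=20160; F_qq(-4)=-120, F_qq(-2)=72, F_qq(1)=-180.
Local minima occur where both diagonal entries positive: (-3, -2), (3, -2). Count: 2.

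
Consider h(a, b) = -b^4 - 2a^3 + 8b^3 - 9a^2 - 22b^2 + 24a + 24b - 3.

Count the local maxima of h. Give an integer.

2

h separates as a function of a plus a function of b, so ∇h=0 decouples.
∂h/∂a = -6(a - 1)(a + 4) = 0 at a ∈ {-4, 1}; ∂h/∂b = -4(b - 3)(b - 2)(b - 1) = 0 at b ∈ {1, 2, 3}.
The Hessian is diagonal: diag(h_aa, h_bb). Second derivatives: h_aa(-4)=30, h_aa(1)=-30; h_bb(1)=-8, h_bb(2)=4, h_bb(3)=-8.
Local maxima occur where both diagonal entries negative: (1, 1), (1, 3). Count: 2.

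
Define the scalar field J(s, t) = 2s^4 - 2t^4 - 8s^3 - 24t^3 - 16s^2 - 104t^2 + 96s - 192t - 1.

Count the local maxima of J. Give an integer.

2

J separates as a function of s plus a function of t, so ∇J=0 decouples.
∂J/∂s = 8(s - 3)(s - 2)(s + 2) = 0 at s ∈ {-2, 2, 3}; ∂J/∂t = -8(t + 2)(t + 3)(t + 4) = 0 at t ∈ {-4, -3, -2}.
The Hessian is diagonal: diag(J_ss, J_tt). Second derivatives: J_ss(-2)=160, J_ss(2)=-32, J_ss(3)=40; J_tt(-4)=-16, J_tt(-3)=8, J_tt(-2)=-16.
Local maxima occur where both diagonal entries negative: (2, -4), (2, -2). Count: 2.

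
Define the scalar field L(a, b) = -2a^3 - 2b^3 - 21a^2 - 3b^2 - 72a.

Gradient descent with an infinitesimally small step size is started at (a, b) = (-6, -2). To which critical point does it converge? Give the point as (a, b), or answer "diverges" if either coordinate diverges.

L is separable, so gradient descent decouples: a follows -∂L/∂a, b follows -∂L/∂b.
∂L/∂a = -6(a + 3)(a + 4); at a=-6 this is -36, so a increases.
∂L/∂b = -6b(b + 1); at b=-2 this is -12, so b increases.
a converges to its nearest critical value -4 (a local min of the a-part); b converges to -1. The iterate converges to (-4, -1).

(-4, -1)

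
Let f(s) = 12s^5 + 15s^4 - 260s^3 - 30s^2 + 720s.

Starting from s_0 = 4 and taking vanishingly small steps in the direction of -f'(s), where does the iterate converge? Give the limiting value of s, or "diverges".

f'(s) = 60(s - 3)(s - 1)(s + 1)(s + 4), so f'(4) = 7200.
Gradient descent moves in the -f' direction, i.e. s is decreasing.
The nearest critical point in that direction is s = 3, where f'' = 3360 > 0 (a local minimum). The iterate converges there.

3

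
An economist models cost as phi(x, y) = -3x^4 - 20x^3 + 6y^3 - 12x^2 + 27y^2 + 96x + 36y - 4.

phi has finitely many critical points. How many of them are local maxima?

2

phi separates as a function of x plus a function of y, so ∇phi=0 decouples.
∂phi/∂x = -12(x - 1)(x + 2)(x + 4) = 0 at x ∈ {-4, -2, 1}; ∂phi/∂y = 18(y + 1)(y + 2) = 0 at y ∈ {-2, -1}.
The Hessian is diagonal: diag(phi_xx, phi_yy). Second derivatives: phi_xx(-4)=-120, phi_xx(-2)=72, phi_xx(1)=-180; phi_yy(-2)=-18, phi_yy(-1)=18.
Local maxima occur where both diagonal entries negative: (-4, -2), (1, -2). Count: 2.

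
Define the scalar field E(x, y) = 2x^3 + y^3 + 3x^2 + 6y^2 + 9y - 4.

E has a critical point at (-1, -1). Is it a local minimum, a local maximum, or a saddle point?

saddle point

The mixed partial ∂²E/∂x∂y is 0, so the Hessian at any point is diag(E_xx, E_yy) = diag(6(2x + 1), 6(y + 2)).
At (-1, -1): H = diag(-6, 6).
The eigenvalues have opposite signs, so H is indefinite: a saddle point.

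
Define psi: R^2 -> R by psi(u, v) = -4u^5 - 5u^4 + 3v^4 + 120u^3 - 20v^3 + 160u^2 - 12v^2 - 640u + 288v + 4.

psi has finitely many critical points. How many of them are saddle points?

psi separates as a function of u plus a function of v, so ∇psi=0 decouples.
∂psi/∂u = -20(u - 4)(u - 1)(u + 2)(u + 4) = 0 at u ∈ {-4, -2, 1, 4}; ∂psi/∂v = 12(v - 4)(v - 3)(v + 2) = 0 at v ∈ {-2, 3, 4}.
The Hessian is diagonal: diag(psi_uu, psi_vv). Second derivatives: psi_uu(-4)=1600, psi_uu(-2)=-720, psi_uu(1)=900, psi_uu(4)=-2880; psi_vv(-2)=360, psi_vv(3)=-60, psi_vv(4)=72.
Saddle points occur where the two diagonal entries have opposite signs: (-4, 3), (-2, -2), (-2, 4), (1, 3), (4, -2), (4, 4). Count: 6.

6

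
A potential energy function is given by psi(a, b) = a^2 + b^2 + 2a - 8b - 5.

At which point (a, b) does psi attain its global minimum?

psi(a,b) separates as P(a) + Q(b) − 5, so its minimum is min P + min Q − 5.
P'(a) = 2a + 2 vanishes at a ∈ {-1}; Q'(b) = 2b - 8 vanishes at b ∈ {4}.
Local minima of P (where P''>0): P(-1)=-1. Local minima of Q: Q(4)=-16.
So the global minimum of psi is P(-1) + Q(4) − 5 = -1 − 16 − 5 = -22, attained at (-1, 4).

(-1, 4)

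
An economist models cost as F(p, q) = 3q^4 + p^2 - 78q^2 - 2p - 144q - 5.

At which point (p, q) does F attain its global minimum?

(1, 4)

F(p,q) separates as A(p) + B(q) − 5, so its minimum is min A + min B − 5.
A'(p) = 2p - 2 vanishes at p ∈ {1}; B'(q) = 12(q - 4)(q + 1)(q + 3) vanishes at q ∈ {-3, -1, 4}.
Local minima of A (where A''>0): A(1)=-1. Local minima of B: B(-3)=-27, B(4)=-1056.
So the global minimum of F is A(1) + B(4) − 5 = -1 − 1056 − 5 = -1062, attained at (1, 4).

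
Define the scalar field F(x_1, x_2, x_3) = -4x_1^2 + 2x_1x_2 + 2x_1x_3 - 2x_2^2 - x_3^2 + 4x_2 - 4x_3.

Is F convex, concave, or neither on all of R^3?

F is quadratic, so its Hessian is the constant matrix H = [[-8, 2, 2], [2, -4, 0], [2, 0, -2]].
Leading principal minors: -8, 28, -40.
Signs alternate −, +, − ⇒ H ≺ 0 ⇒ concave.

concave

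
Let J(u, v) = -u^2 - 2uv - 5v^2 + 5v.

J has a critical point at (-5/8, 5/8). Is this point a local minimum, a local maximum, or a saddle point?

local maximum

The Hessian of J is constant: H = [[-2, -2], [-2, -10]].
det(H) = (-2)·(-10) − (-2)² = 16.
det(H) > 0 and tr(H) = -12 < 0, so H is negative definite and the point is a local maximum.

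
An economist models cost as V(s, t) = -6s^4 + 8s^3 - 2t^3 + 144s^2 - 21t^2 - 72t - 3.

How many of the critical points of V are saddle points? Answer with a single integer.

3

V separates as a function of s plus a function of t, so ∇V=0 decouples.
∂V/∂s = -24s(s - 4)(s + 3) = 0 at s ∈ {-3, 0, 4}; ∂V/∂t = -6(t + 3)(t + 4) = 0 at t ∈ {-4, -3}.
The Hessian is diagonal: diag(V_ss, V_tt). Second derivatives: V_ss(-3)=-504, V_ss(0)=288, V_ss(4)=-672; V_tt(-4)=6, V_tt(-3)=-6.
Saddle points occur where the two diagonal entries have opposite signs: (-3, -4), (0, -3), (4, -4). Count: 3.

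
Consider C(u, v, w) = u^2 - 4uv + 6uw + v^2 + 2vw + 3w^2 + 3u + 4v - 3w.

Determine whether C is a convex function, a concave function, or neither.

C is quadratic, so its Hessian is the constant matrix H = [[2, -4, 6], [-4, 2, 2], [6, 2, 6]].
Leading principal minors: 2, -12, -248.
Neither pattern holds ⇒ H is indefinite ⇒ neither convex nor concave.

neither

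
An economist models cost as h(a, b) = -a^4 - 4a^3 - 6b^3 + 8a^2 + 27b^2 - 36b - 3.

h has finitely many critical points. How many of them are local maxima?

h separates as a function of a plus a function of b, so ∇h=0 decouples.
∂h/∂a = -4a(a - 1)(a + 4) = 0 at a ∈ {-4, 0, 1}; ∂h/∂b = -18(b - 2)(b - 1) = 0 at b ∈ {1, 2}.
The Hessian is diagonal: diag(h_aa, h_bb). Second derivatives: h_aa(-4)=-80, h_aa(0)=16, h_aa(1)=-20; h_bb(1)=18, h_bb(2)=-18.
Local maxima occur where both diagonal entries negative: (-4, 2), (1, 2). Count: 2.

2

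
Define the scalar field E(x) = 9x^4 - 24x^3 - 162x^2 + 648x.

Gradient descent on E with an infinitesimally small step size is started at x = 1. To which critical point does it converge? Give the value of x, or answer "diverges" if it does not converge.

-3

E'(x) = 36(x - 3)(x - 2)(x + 3), so E'(1) = 288.
Gradient descent moves in the -E' direction, i.e. x is decreasing.
The nearest critical point in that direction is x = -3, where E'' = 1080 > 0 (a local minimum). The iterate converges there.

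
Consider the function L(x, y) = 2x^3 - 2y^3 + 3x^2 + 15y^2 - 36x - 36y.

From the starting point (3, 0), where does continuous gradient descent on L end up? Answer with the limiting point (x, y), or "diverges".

(2, 2)

L is separable, so gradient descent decouples: x follows -∂L/∂x, y follows -∂L/∂y.
∂L/∂x = 6(x - 2)(x + 3); at x=3 this is 36, so x decreases.
∂L/∂y = -6(y - 3)(y - 2); at y=0 this is -36, so y increases.
x converges to its nearest critical value 2 (a local min of the x-part); y converges to 2. The iterate converges to (2, 2).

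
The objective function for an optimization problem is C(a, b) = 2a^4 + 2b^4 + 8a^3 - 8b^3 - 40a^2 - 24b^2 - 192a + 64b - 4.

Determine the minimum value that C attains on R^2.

C(a,b) separates as P(a) + Q(b) − 4, so its minimum is min P + min Q − 4.
P'(a) = 8(a - 3)(a + 2)(a + 4) vanishes at a ∈ {-4, -2, 3}; Q'(b) = 8(b - 4)(b - 1)(b + 2) vanishes at b ∈ {-2, 1, 4}.
Local minima of P (where P''>0): P(-4)=128, P(3)=-558. Local minima of Q: Q(-2)=-128, Q(4)=-128.
So the global minimum of C is P(3) + Q(-2) − 4 = -558 − 128 − 4 = -690, attained at (3, -2).

-690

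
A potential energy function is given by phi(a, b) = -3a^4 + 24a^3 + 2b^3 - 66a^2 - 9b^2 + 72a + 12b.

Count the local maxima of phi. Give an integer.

phi separates as a function of a plus a function of b, so ∇phi=0 decouples.
∂phi/∂a = -12(a - 3)(a - 2)(a - 1) = 0 at a ∈ {1, 2, 3}; ∂phi/∂b = 6(b - 2)(b - 1) = 0 at b ∈ {1, 2}.
The Hessian is diagonal: diag(phi_aa, phi_bb). Second derivatives: phi_aa(1)=-24, phi_aa(2)=12, phi_aa(3)=-24; phi_bb(1)=-6, phi_bb(2)=6.
Local maxima occur where both diagonal entries negative: (1, 1), (3, 1). Count: 2.

2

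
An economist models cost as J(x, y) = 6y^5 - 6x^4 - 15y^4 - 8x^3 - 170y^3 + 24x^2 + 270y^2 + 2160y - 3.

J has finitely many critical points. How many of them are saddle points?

J separates as a function of x plus a function of y, so ∇J=0 decouples.
∂J/∂x = -24x(x - 1)(x + 2) = 0 at x ∈ {-2, 0, 1}; ∂J/∂y = 30(y - 4)(y - 3)(y + 2)(y + 3) = 0 at y ∈ {-3, -2, 3, 4}.
The Hessian is diagonal: diag(J_xx, J_yy). Second derivatives: J_xx(-2)=-144, J_xx(0)=48, J_xx(1)=-72; J_yy(-3)=-1260, J_yy(-2)=900, J_yy(3)=-900, J_yy(4)=1260.
Saddle points occur where the two diagonal entries have opposite signs: (-2, -2), (-2, 4), (0, -3), (0, 3), (1, -2), (1, 4). Count: 6.

6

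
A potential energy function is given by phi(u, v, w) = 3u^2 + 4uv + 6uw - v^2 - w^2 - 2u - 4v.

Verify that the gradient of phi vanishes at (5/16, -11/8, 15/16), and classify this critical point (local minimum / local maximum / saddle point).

saddle point

∇phi = (6u + 4v + 6w - 2, 4u - 2v - 4, 6u - 2w); substituting (5/16, -11/8, 15/16) gives ∇phi = (0, 0, 0), so (5/16, -11/8, 15/16) is indeed a critical point.
The Hessian is constant: H = [[6, 4, 6], [4, -2, 0], [6, 0, -2]].
Leading principal minors: Δ₁ = 6, Δ₂ = -28, Δ₃ = 128.
The minors fit neither the all-positive nor the alternating-sign pattern, so H is indefinite: a saddle point.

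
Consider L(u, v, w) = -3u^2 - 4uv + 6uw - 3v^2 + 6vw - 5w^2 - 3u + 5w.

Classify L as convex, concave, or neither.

concave

L is quadratic, so its Hessian is the constant matrix H = [[-6, -4, 6], [-4, -6, 6], [6, 6, -10]].
Leading principal minors: -6, 20, -56.
Signs alternate −, +, − ⇒ H ≺ 0 ⇒ concave.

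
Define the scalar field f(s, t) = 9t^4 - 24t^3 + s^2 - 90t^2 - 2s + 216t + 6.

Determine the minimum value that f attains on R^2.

f(s,t) separates as P(s) + Q(t) + 6, so its minimum is min P + min Q + 6.
P'(s) = 2s - 2 vanishes at s ∈ {1}; Q'(t) = 36(t - 3)(t - 1)(t + 2) vanishes at t ∈ {-2, 1, 3}.
Local minima of P (where P''>0): P(1)=-1. Local minima of Q: Q(-2)=-456, Q(3)=-81.
So the global minimum of f is P(1) + Q(-2) + 6 = -1 − 456 + 6 = -451, attained at (1, -2).

-451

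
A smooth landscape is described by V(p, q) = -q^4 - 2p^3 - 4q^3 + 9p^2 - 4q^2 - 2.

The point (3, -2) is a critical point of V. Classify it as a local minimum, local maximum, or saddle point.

local maximum

The mixed partial ∂²V/∂p∂q is 0, so the Hessian at any point is diag(V_pp, V_qq) = diag(6(-2p + 3), -4(3q^2 + 6q + 2)).
At (3, -2): H = diag(-18, -8).
Both eigenvalues are negative, so H is negative definite: a local maximum.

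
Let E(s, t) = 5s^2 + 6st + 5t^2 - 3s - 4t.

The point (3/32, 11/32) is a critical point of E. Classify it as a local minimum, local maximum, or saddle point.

The Hessian of E is constant: H = [[10, 6], [6, 10]].
det(H) = 10·10 − 6² = 64.
det(H) > 0 and tr(H) = 20 > 0, so H is positive definite and the point is a local minimum.

local minimum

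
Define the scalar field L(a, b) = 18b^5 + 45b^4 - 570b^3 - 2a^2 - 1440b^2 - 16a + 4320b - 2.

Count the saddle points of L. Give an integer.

L separates as a function of a plus a function of b, so ∇L=0 decouples.
∂L/∂a = -4(a + 4) = 0 at a ∈ {-4}; ∂L/∂b = 90(b - 4)(b - 1)(b + 3)(b + 4) = 0 at b ∈ {-4, -3, 1, 4}.
The Hessian is diagonal: diag(L_aa, L_bb). Second derivatives: L_aa(-4)=-4; L_bb(-4)=-3600, L_bb(-3)=2520, L_bb(1)=-5400, L_bb(4)=15120.
Saddle points occur where the two diagonal entries have opposite signs: (-4, -3), (-4, 4). Count: 2.

2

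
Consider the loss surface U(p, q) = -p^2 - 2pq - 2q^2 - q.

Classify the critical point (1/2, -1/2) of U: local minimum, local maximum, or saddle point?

The Hessian of U is constant: H = [[-2, -2], [-2, -4]].
det(H) = (-2)·(-4) − (-2)² = 4.
det(H) > 0 and tr(H) = -6 < 0, so H is negative definite and the point is a local maximum.

local maximum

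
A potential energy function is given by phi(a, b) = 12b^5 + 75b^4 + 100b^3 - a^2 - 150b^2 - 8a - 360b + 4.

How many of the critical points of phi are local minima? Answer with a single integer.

0

phi separates as a function of a plus a function of b, so ∇phi=0 decouples.
∂phi/∂a = -2(a + 4) = 0 at a ∈ {-4}; ∂phi/∂b = 60(b - 1)(b + 1)(b + 2)(b + 3) = 0 at b ∈ {-3, -2, -1, 1}.
The Hessian is diagonal: diag(phi_aa, phi_bb). Second derivatives: phi_aa(-4)=-2; phi_bb(-3)=-480, phi_bb(-2)=180, phi_bb(-1)=-240, phi_bb(1)=1440.
Local minima occur where both diagonal entries positive: none. Count: 0.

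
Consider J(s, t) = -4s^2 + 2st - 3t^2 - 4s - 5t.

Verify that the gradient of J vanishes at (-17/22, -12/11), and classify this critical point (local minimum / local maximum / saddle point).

local maximum

∇J = (-8s + 2t - 4, 2s - 6t - 5); substituting (-17/22, -12/11) gives ∇J = (0, 0), so (-17/22, -12/11) is indeed a critical point.
The Hessian of J is constant: H = [[-8, 2], [2, -6]].
det(H) = (-8)·(-6) − 2² = 44.
det(H) > 0 and tr(H) = -14 < 0, so H is negative definite and the point is a local maximum.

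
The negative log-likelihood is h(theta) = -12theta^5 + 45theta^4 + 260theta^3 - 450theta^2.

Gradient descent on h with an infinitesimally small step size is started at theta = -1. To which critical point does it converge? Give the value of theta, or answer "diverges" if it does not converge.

h'(theta) = -60theta(theta - 5)(theta - 1)(theta + 3), so h'(-1) = 1440.
Gradient descent moves in the -h' direction, i.e. theta is decreasing.
The nearest critical point in that direction is theta = -3, where h'' = 5760 > 0 (a local minimum). The iterate converges there.

-3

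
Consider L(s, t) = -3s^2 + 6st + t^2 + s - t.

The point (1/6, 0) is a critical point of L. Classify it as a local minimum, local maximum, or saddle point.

The Hessian of L is constant: H = [[-6, 6], [6, 2]].
det(H) = (-6)·2 − 6² = -48.
Since det(H) < 0, H is indefinite and the critical point is a saddle point.

saddle point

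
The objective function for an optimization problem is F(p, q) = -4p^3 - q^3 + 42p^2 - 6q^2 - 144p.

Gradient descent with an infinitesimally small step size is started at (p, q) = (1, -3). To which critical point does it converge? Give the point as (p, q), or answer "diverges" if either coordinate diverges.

F is separable, so gradient descent decouples: p follows -∂F/∂p, q follows -∂F/∂q.
∂F/∂p = -12(p - 4)(p - 3); at p=1 this is -72, so p increases.
∂F/∂q = -3q(q + 4); at q=-3 this is 9, so q decreases.
p converges to its nearest critical value 3 (a local min of the p-part); q converges to -4. The iterate converges to (3, -4).

(3, -4)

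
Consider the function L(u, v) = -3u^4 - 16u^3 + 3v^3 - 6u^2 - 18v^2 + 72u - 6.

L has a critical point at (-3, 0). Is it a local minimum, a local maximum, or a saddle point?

The mixed partial ∂²L/∂u∂v is 0, so the Hessian at any point is diag(L_uu, L_vv) = diag(-12(3u^2 + 8u + 1), 18(v - 2)).
At (-3, 0): H = diag(-48, -36).
Both eigenvalues are negative, so H is negative definite: a local maximum.

local maximum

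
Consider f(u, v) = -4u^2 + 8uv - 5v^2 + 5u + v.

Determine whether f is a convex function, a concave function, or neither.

f is quadratic, so its Hessian is the constant matrix H = [[-8, 8], [8, -10]].
det(H) = 16, tr(H) = -18.
det(H) > 0 and tr(H) < 0, so H is negative definite everywhere: concave.

concave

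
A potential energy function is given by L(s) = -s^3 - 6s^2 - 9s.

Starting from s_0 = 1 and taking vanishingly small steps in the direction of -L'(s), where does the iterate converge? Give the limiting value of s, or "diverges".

L'(s) = -3(s + 1)(s + 3), so L'(1) = -24.
Gradient descent moves in the -L' direction, i.e. s is increasing.
There is no critical point above s=1, and L' keeps the same sign, so the iterate runs off to +∞.

diverges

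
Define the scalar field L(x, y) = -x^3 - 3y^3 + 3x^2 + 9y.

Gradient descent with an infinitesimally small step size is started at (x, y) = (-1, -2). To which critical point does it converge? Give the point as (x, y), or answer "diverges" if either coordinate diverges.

(0, -1)

L is separable, so gradient descent decouples: x follows -∂L/∂x, y follows -∂L/∂y.
∂L/∂x = -3x(x - 2); at x=-1 this is -9, so x increases.
∂L/∂y = -9(y - 1)(y + 1); at y=-2 this is -27, so y increases.
x converges to its nearest critical value 0 (a local min of the x-part); y converges to -1. The iterate converges to (0, -1).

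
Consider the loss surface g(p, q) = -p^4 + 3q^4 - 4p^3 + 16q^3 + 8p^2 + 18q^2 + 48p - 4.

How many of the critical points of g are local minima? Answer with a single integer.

2

g separates as a function of p plus a function of q, so ∇g=0 decouples.
∂g/∂p = -4(p - 2)(p + 2)(p + 3) = 0 at p ∈ {-3, -2, 2}; ∂g/∂q = 12q(q + 1)(q + 3) = 0 at q ∈ {-3, -1, 0}.
The Hessian is diagonal: diag(g_pp, g_qq). Second derivatives: g_pp(-3)=-20, g_pp(-2)=16, g_pp(2)=-80; g_qq(-3)=72, g_qq(-1)=-24, g_qq(0)=36.
Local minima occur where both diagonal entries positive: (-2, -3), (-2, 0). Count: 2.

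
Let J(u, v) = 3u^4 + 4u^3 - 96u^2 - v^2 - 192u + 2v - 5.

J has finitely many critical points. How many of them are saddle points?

2

J separates as a function of u plus a function of v, so ∇J=0 decouples.
∂J/∂u = 12(u - 4)(u + 1)(u + 4) = 0 at u ∈ {-4, -1, 4}; ∂J/∂v = -2(v - 1) = 0 at v ∈ {1}.
The Hessian is diagonal: diag(J_uu, J_vv). Second derivatives: J_uu(-4)=288, J_uu(-1)=-180, J_uu(4)=480; J_vv(1)=-2.
Saddle points occur where the two diagonal entries have opposite signs: (-4, 1), (4, 1). Count: 2.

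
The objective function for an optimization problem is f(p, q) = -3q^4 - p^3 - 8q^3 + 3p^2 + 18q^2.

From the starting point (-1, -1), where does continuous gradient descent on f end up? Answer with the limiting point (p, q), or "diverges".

(0, 0)

f is separable, so gradient descent decouples: p follows -∂f/∂p, q follows -∂f/∂q.
∂f/∂p = -3p(p - 2); at p=-1 this is -9, so p increases.
∂f/∂q = -12q(q - 1)(q + 3); at q=-1 this is -48, so q increases.
p converges to its nearest critical value 0 (a local min of the p-part); q converges to 0. The iterate converges to (0, 0).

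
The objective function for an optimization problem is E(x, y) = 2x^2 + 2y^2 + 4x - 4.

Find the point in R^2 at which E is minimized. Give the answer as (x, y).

(-1, 0)

E(x,y) separates as P(x) + Q(y) − 4, so its minimum is min P + min Q − 4.
P'(x) = 4x + 4 vanishes at x ∈ {-1}; Q'(y) = 4y vanishes at y ∈ {0}.
Local minima of P (where P''>0): P(-1)=-2. Local minima of Q: Q(0)=0.
So the global minimum of E is P(-1) + Q(0) − 4 = -2 + 0 − 4 = -6, attained at (-1, 0).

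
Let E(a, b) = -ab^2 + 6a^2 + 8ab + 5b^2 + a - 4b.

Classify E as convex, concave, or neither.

neither

The term -ab^2 is cubic, so the Hessian is not constant.
∂²E/∂b² = -2a + 10, which takes both signs as a varies (negative for sufficiently large a). A diagonal entry of the Hessian changing sign means the Hessian is neither positive- nor negative-semidefinite on all of R^2.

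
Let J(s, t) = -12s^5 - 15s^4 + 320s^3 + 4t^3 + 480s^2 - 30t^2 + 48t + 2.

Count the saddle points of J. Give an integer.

4

J separates as a function of s plus a function of t, so ∇J=0 decouples.
∂J/∂s = -60s(s - 4)(s + 1)(s + 4) = 0 at s ∈ {-4, -1, 0, 4}; ∂J/∂t = 12(t - 4)(t - 1) = 0 at t ∈ {1, 4}.
The Hessian is diagonal: diag(J_ss, J_tt). Second derivatives: J_ss(-4)=5760, J_ss(-1)=-900, J_ss(0)=960, J_ss(4)=-9600; J_tt(1)=-36, J_tt(4)=36.
Saddle points occur where the two diagonal entries have opposite signs: (-4, 1), (-1, 4), (0, 1), (4, 4). Count: 4.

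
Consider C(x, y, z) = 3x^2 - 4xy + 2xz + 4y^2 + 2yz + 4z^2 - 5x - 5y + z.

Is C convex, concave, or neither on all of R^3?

convex

C is quadratic, so its Hessian is the constant matrix H = [[6, -4, 2], [-4, 8, 2], [2, 2, 8]].
Leading principal minors: 6, 32, 168.
All positive ⇒ H ≻ 0 ⇒ convex.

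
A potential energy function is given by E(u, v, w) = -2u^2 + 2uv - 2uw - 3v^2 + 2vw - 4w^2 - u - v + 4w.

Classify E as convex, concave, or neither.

concave

E is quadratic, so its Hessian is the constant matrix H = [[-4, 2, -2], [2, -6, 2], [-2, 2, -8]].
Leading principal minors: -4, 20, -136.
Signs alternate −, +, − ⇒ H ≺ 0 ⇒ concave.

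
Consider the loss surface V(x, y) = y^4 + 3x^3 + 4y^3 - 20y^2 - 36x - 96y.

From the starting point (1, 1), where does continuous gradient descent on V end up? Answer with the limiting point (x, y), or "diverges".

V is separable, so gradient descent decouples: x follows -∂V/∂x, y follows -∂V/∂y.
∂V/∂x = 9(x - 2)(x + 2); at x=1 this is -27, so x increases.
∂V/∂y = 4(y - 3)(y + 2)(y + 4); at y=1 this is -120, so y increases.
x converges to its nearest critical value 2 (a local min of the x-part); y converges to 3. The iterate converges to (2, 3).

(2, 3)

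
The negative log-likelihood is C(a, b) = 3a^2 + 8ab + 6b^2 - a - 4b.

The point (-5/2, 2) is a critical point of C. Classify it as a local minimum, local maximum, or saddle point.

local minimum

The Hessian of C is constant: H = [[6, 8], [8, 12]].
det(H) = 6·12 − 8² = 8.
det(H) > 0 and tr(H) = 18 > 0, so H is positive definite and the point is a local minimum.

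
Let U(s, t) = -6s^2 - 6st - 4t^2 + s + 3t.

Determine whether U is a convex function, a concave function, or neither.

U is quadratic, so its Hessian is the constant matrix H = [[-12, -6], [-6, -8]].
det(H) = 60, tr(H) = -20.
det(H) > 0 and tr(H) < 0, so H is negative definite everywhere: concave.

concave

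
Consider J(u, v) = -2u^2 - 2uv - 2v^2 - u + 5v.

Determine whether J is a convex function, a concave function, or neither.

J is quadratic, so its Hessian is the constant matrix H = [[-4, -2], [-2, -4]].
det(H) = 12, tr(H) = -8.
det(H) > 0 and tr(H) < 0, so H is negative definite everywhere: concave.

concave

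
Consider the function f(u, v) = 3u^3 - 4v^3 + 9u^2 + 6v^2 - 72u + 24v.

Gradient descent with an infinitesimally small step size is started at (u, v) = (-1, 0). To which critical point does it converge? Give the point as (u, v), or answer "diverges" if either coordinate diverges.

(2, -1)

f is separable, so gradient descent decouples: u follows -∂f/∂u, v follows -∂f/∂v.
∂f/∂u = 9(u - 2)(u + 4); at u=-1 this is -81, so u increases.
∂f/∂v = -12(v - 2)(v + 1); at v=0 this is 24, so v decreases.
u converges to its nearest critical value 2 (a local min of the u-part); v converges to -1. The iterate converges to (2, -1).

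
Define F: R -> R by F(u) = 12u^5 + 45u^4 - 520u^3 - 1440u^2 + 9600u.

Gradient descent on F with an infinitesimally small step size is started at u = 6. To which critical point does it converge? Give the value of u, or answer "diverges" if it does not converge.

4

F'(u) = 60(u - 4)(u - 2)(u + 4)(u + 5), so F'(6) = 52800.
Gradient descent moves in the -F' direction, i.e. u is decreasing.
The nearest critical point in that direction is u = 4, where F'' = 8640 > 0 (a local minimum). The iterate converges there.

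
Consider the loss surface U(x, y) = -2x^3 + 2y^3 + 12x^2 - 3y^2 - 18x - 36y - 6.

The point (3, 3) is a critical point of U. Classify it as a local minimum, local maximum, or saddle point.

The mixed partial ∂²U/∂x∂y is 0, so the Hessian at any point is diag(U_xx, U_yy) = diag(12(-x + 2), 6(2y - 1)).
At (3, 3): H = diag(-12, 30).
The eigenvalues have opposite signs, so H is indefinite: a saddle point.

saddle point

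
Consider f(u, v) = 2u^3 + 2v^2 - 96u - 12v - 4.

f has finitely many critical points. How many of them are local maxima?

0

f separates as a function of u plus a function of v, so ∇f=0 decouples.
∂f/∂u = 6(u - 4)(u + 4) = 0 at u ∈ {-4, 4}; ∂f/∂v = 4(v - 3) = 0 at v ∈ {3}.
The Hessian is diagonal: diag(f_uu, f_vv). Second derivatives: f_uu(-4)=-48, f_uu(4)=48; f_vv(3)=4.
Local maxima occur where both diagonal entries negative: none. Count: 0.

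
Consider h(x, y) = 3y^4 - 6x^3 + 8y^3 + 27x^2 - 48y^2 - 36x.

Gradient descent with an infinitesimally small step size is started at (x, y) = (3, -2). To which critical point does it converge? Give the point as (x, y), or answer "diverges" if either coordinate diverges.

diverges

h is separable, so gradient descent decouples: x follows -∂h/∂x, y follows -∂h/∂y.
∂h/∂x = -18(x - 2)(x - 1); at x=3 this is -36, so x increases.
∂h/∂y = 12y(y - 2)(y + 4); at y=-2 this is 192, so y decreases.
The x-coordinate has no critical point in that direction and runs off to infinity.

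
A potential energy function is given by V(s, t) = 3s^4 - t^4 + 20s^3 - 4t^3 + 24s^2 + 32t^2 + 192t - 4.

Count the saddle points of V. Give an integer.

V separates as a function of s plus a function of t, so ∇V=0 decouples.
∂V/∂s = 12s(s + 1)(s + 4) = 0 at s ∈ {-4, -1, 0}; ∂V/∂t = -4(t - 4)(t + 3)(t + 4) = 0 at t ∈ {-4, -3, 4}.
The Hessian is diagonal: diag(V_ss, V_tt). Second derivatives: V_ss(-4)=144, V_ss(-1)=-36, V_ss(0)=48; V_tt(-4)=-32, V_tt(-3)=28, V_tt(4)=-224.
Saddle points occur where the two diagonal entries have opposite signs: (-4, -4), (-4, 4), (-1, -3), (0, -4), (0, 4). Count: 5.

5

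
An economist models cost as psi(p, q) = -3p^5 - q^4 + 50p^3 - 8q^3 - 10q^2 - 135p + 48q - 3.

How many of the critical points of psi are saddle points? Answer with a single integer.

6

psi separates as a function of p plus a function of q, so ∇psi=0 decouples.
∂psi/∂p = -15(p - 3)(p - 1)(p + 1)(p + 3) = 0 at p ∈ {-3, -1, 1, 3}; ∂psi/∂q = -4(q - 1)(q + 3)(q + 4) = 0 at q ∈ {-4, -3, 1}.
The Hessian is diagonal: diag(psi_pp, psi_qq). Second derivatives: psi_pp(-3)=720, psi_pp(-1)=-240, psi_pp(1)=240, psi_pp(3)=-720; psi_qq(-4)=-20, psi_qq(-3)=16, psi_qq(1)=-80.
Saddle points occur where the two diagonal entries have opposite signs: (-3, -4), (-3, 1), (-1, -3), (1, -4), (1, 1), (3, -3). Count: 6.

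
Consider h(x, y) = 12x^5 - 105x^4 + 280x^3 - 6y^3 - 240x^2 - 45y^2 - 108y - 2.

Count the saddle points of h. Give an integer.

h separates as a function of x plus a function of y, so ∇h=0 decouples.
∂h/∂x = 60x(x - 4)(x - 2)(x - 1) = 0 at x ∈ {0, 1, 2, 4}; ∂h/∂y = -18(y + 2)(y + 3) = 0 at y ∈ {-3, -2}.
The Hessian is diagonal: diag(h_xx, h_yy). Second derivatives: h_xx(0)=-480, h_xx(1)=180, h_xx(2)=-240, h_xx(4)=1440; h_yy(-3)=18, h_yy(-2)=-18.
Saddle points occur where the two diagonal entries have opposite signs: (0, -3), (1, -2), (2, -3), (4, -2). Count: 4.

4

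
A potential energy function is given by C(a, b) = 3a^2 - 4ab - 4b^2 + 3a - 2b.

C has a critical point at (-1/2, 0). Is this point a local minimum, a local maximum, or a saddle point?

The Hessian of C is constant: H = [[6, -4], [-4, -8]].
det(H) = 6·(-8) − (-4)² = -64.
Since det(H) < 0, H is indefinite and the critical point is a saddle point.

saddle point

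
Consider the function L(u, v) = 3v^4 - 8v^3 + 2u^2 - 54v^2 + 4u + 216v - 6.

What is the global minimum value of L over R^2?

L(u,v) separates as P(u) + Q(v) − 6, so its minimum is min P + min Q − 6.
P'(u) = 4u + 4 vanishes at u ∈ {-1}; Q'(v) = 12(v - 3)(v - 2)(v + 3) vanishes at v ∈ {-3, 2, 3}.
Local minima of P (where P''>0): P(-1)=-2. Local minima of Q: Q(-3)=-675, Q(3)=189.
So the global minimum of L is P(-1) + Q(-3) − 6 = -2 − 675 − 6 = -683, attained at (-1, -3).

-683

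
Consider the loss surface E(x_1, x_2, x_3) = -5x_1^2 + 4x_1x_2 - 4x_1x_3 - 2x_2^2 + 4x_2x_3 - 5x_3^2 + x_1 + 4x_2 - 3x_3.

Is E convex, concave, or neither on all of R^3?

concave

E is quadratic, so its Hessian is the constant matrix H = [[-10, 4, -4], [4, -4, 4], [-4, 4, -10]].
Leading principal minors: -10, 24, -144.
Signs alternate −, +, − ⇒ H ≺ 0 ⇒ concave.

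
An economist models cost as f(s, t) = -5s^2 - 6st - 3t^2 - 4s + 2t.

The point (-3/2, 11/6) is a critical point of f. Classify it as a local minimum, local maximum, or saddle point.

local maximum

The Hessian of f is constant: H = [[-10, -6], [-6, -6]].
det(H) = (-10)·(-6) − (-6)² = 24.
det(H) > 0 and tr(H) = -16 < 0, so H is negative definite and the point is a local maximum.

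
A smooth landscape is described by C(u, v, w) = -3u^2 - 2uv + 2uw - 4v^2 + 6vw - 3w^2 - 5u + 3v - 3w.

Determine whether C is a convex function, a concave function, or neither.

concave

C is quadratic, so its Hessian is the constant matrix H = [[-6, -2, 2], [-2, -8, 6], [2, 6, -6]].
Leading principal minors: -6, 44, -64.
Signs alternate −, +, − ⇒ H ≺ 0 ⇒ concave.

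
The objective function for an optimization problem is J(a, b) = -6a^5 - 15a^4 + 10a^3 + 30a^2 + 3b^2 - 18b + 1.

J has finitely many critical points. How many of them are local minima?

2

J separates as a function of a plus a function of b, so ∇J=0 decouples.
∂J/∂a = -30a(a - 1)(a + 1)(a + 2) = 0 at a ∈ {-2, -1, 0, 1}; ∂J/∂b = 6(b - 3) = 0 at b ∈ {3}.
The Hessian is diagonal: diag(J_aa, J_bb). Second derivatives: J_aa(-2)=180, J_aa(-1)=-60, J_aa(0)=60, J_aa(1)=-180; J_bb(3)=6.
Local minima occur where both diagonal entries positive: (-2, 3), (0, 3). Count: 2.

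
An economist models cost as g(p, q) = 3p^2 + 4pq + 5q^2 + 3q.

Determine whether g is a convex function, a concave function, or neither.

convex

g is quadratic, so its Hessian is the constant matrix H = [[6, 4], [4, 10]].
det(H) = 44, tr(H) = 16.
det(H) > 0 and tr(H) > 0, so H is positive definite everywhere: convex.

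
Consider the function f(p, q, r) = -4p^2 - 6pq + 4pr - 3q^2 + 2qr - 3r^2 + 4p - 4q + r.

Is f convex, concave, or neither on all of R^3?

concave

f is quadratic, so its Hessian is the constant matrix H = [[-8, -6, 4], [-6, -6, 2], [4, 2, -6]].
Leading principal minors: -8, 12, -40.
Signs alternate −, +, − ⇒ H ≺ 0 ⇒ concave.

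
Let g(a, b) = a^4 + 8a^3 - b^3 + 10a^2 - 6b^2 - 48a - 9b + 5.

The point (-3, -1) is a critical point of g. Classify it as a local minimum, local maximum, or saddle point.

local maximum

The mixed partial ∂²g/∂a∂b is 0, so the Hessian at any point is diag(g_aa, g_bb) = diag(4(3a^2 + 12a + 5), -6(b + 2)).
At (-3, -1): H = diag(-16, -6).
Both eigenvalues are negative, so H is negative definite: a local maximum.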